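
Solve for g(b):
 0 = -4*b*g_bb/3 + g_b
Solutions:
 g(b) = C1 + C2*b^(7/4)


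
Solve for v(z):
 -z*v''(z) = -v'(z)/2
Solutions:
 v(z) = C1 + C2*z^(3/2)


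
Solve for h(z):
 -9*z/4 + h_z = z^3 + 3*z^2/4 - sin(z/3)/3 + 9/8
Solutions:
 h(z) = C1 + z^4/4 + z^3/4 + 9*z^2/8 + 9*z/8 + cos(z/3)


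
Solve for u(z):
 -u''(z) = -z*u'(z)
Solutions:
 u(z) = C1 + C2*erfi(sqrt(2)*z/2)


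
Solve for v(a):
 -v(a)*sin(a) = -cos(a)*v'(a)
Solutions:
 v(a) = C1/cos(a)


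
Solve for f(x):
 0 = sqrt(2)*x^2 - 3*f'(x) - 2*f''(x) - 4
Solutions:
 f(x) = C1 + C2*exp(-3*x/2) + sqrt(2)*x^3/9 - 2*sqrt(2)*x^2/9 - 4*x/3 + 8*sqrt(2)*x/27


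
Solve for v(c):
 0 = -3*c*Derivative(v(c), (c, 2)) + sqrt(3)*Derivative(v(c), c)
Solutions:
 v(c) = C1 + C2*c^(sqrt(3)/3 + 1)


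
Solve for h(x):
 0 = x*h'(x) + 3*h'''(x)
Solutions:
 h(x) = C1 + Integral(C2*airyai(-3^(2/3)*x/3) + C3*airybi(-3^(2/3)*x/3), x)


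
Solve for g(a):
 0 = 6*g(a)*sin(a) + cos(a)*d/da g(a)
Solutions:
 g(a) = C1*cos(a)^6


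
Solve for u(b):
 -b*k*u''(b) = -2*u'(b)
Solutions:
 u(b) = C1 + b^(((re(k) + 2)*re(k) + im(k)^2)/(re(k)^2 + im(k)^2))*(C2*sin(2*log(b)*Abs(im(k))/(re(k)^2 + im(k)^2)) + C3*cos(2*log(b)*im(k)/(re(k)^2 + im(k)^2)))


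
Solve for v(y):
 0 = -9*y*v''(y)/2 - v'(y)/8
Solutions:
 v(y) = C1 + C2*y^(35/36)


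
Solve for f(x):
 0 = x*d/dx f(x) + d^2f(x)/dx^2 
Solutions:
 f(x) = C1 + C2*erf(sqrt(2)*x/2)


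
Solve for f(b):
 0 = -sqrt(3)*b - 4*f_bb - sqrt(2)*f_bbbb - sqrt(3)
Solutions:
 f(b) = C1 + C2*b + C3*sin(2^(3/4)*b) + C4*cos(2^(3/4)*b) - sqrt(3)*b^3/24 - sqrt(3)*b^2/8


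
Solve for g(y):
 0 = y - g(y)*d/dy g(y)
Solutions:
 g(y) = -sqrt(C1 + y^2)
 g(y) = sqrt(C1 + y^2)


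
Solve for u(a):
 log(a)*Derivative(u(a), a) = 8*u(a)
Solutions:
 u(a) = C1*exp(8*li(a))


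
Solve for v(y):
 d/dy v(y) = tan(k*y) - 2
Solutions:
 v(y) = C1 - 2*y + Piecewise((-log(cos(k*y))/k, Ne(k, 0)), (0, True))


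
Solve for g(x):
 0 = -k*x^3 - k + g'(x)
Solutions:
 g(x) = C1 + k*x^4/4 + k*x


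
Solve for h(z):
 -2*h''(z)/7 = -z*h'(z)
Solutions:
 h(z) = C1 + C2*erfi(sqrt(7)*z/2)


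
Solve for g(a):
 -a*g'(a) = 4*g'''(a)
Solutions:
 g(a) = C1 + Integral(C2*airyai(-2^(1/3)*a/2) + C3*airybi(-2^(1/3)*a/2), a)


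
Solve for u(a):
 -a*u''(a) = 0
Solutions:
 u(a) = C1 + C2*a


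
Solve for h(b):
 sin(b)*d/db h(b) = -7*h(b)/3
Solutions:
 h(b) = C1*(cos(b) + 1)^(7/6)/(cos(b) - 1)^(7/6)


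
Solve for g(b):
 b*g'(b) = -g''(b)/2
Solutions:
 g(b) = C1 + C2*erf(b)


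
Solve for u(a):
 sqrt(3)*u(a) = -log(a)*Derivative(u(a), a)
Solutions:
 u(a) = C1*exp(-sqrt(3)*li(a))


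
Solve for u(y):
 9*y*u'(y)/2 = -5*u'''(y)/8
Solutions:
 u(y) = C1 + Integral(C2*airyai(-30^(2/3)*y/5) + C3*airybi(-30^(2/3)*y/5), y)


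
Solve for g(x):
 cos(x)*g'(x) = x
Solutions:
 g(x) = C1 + Integral(x/cos(x), x)


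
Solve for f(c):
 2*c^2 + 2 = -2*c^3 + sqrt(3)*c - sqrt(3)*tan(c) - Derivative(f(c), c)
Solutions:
 f(c) = C1 - c^4/2 - 2*c^3/3 + sqrt(3)*c^2/2 - 2*c + sqrt(3)*log(cos(c))


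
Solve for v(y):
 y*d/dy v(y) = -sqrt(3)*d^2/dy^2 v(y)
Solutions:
 v(y) = C1 + C2*erf(sqrt(2)*3^(3/4)*y/6)


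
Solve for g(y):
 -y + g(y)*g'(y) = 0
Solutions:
 g(y) = -sqrt(C1 + y^2)
 g(y) = sqrt(C1 + y^2)


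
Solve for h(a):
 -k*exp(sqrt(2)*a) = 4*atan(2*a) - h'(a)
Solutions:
 h(a) = C1 + 4*a*atan(2*a) + sqrt(2)*k*exp(sqrt(2)*a)/2 - log(4*a^2 + 1)


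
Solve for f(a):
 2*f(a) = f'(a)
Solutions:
 f(a) = C1*exp(2*a)


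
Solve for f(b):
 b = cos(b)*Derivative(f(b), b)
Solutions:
 f(b) = C1 + Integral(b/cos(b), b)


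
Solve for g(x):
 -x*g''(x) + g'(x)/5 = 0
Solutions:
 g(x) = C1 + C2*x^(6/5)


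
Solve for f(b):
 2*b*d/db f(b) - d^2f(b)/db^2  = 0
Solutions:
 f(b) = C1 + C2*erfi(b)


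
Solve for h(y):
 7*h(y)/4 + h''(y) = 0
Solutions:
 h(y) = C1*sin(sqrt(7)*y/2) + C2*cos(sqrt(7)*y/2)


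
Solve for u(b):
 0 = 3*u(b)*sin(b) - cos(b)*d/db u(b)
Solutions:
 u(b) = C1/cos(b)^3


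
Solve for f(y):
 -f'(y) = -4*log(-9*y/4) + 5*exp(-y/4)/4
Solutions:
 f(y) = C1 + 4*y*log(-y) + 4*y*(-2*log(2) - 1 + 2*log(3)) + 5*exp(-y/4)


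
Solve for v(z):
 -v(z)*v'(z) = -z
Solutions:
 v(z) = -sqrt(C1 + z^2)
 v(z) = sqrt(C1 + z^2)


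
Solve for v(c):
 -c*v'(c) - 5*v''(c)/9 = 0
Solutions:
 v(c) = C1 + C2*erf(3*sqrt(10)*c/10)


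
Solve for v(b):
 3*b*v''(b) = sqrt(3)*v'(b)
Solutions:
 v(b) = C1 + C2*b^(sqrt(3)/3 + 1)


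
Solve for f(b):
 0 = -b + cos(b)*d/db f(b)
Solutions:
 f(b) = C1 + Integral(b/cos(b), b)


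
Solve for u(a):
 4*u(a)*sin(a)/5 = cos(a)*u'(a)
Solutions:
 u(a) = C1/cos(a)^(4/5)


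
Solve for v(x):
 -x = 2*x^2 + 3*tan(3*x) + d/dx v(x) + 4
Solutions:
 v(x) = C1 - 2*x^3/3 - x^2/2 - 4*x + log(cos(3*x))


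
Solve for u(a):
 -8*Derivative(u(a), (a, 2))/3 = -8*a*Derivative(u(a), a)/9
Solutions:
 u(a) = C1 + C2*erfi(sqrt(6)*a/6)


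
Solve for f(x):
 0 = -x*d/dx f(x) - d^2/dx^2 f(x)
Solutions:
 f(x) = C1 + C2*erf(sqrt(2)*x/2)


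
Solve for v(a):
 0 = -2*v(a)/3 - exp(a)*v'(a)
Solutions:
 v(a) = C1*exp(2*exp(-a)/3)


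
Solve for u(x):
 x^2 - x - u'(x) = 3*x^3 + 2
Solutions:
 u(x) = C1 - 3*x^4/4 + x^3/3 - x^2/2 - 2*x


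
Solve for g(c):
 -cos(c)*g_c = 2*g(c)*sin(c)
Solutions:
 g(c) = C1*cos(c)^2


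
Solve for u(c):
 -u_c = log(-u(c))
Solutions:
 -li(-u(c)) = C1 - c


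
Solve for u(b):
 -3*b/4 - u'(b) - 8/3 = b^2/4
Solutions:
 u(b) = C1 - b^3/12 - 3*b^2/8 - 8*b/3


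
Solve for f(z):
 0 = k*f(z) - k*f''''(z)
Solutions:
 f(z) = C1*exp(-z) + C2*exp(z) + C3*sin(z) + C4*cos(z)


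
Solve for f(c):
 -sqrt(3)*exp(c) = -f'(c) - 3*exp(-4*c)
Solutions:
 f(c) = C1 + sqrt(3)*exp(c) + 3*exp(-4*c)/4


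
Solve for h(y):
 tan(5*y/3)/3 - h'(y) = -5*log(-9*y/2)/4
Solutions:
 h(y) = C1 + 5*y*log(-y)/4 - 5*y/4 - 5*y*log(2)/4 + 5*y*log(3)/2 - log(cos(5*y/3))/5


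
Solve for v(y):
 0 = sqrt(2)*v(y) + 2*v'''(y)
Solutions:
 v(y) = C3*exp(-2^(5/6)*y/2) + (C1*sin(2^(5/6)*sqrt(3)*y/4) + C2*cos(2^(5/6)*sqrt(3)*y/4))*exp(2^(5/6)*y/4)


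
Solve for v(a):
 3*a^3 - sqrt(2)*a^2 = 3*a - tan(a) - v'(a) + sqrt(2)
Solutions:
 v(a) = C1 - 3*a^4/4 + sqrt(2)*a^3/3 + 3*a^2/2 + sqrt(2)*a + log(cos(a))


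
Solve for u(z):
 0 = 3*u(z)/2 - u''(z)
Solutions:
 u(z) = C1*exp(-sqrt(6)*z/2) + C2*exp(sqrt(6)*z/2)


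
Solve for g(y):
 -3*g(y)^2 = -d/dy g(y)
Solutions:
 g(y) = -1/(C1 + 3*y)


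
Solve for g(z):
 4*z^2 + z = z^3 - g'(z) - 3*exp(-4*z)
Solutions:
 g(z) = C1 + z^4/4 - 4*z^3/3 - z^2/2 + 3*exp(-4*z)/4


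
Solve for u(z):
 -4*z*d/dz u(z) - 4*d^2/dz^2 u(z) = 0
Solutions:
 u(z) = C1 + C2*erf(sqrt(2)*z/2)


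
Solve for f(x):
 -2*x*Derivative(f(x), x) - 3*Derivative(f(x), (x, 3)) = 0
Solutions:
 f(x) = C1 + Integral(C2*airyai(-2^(1/3)*3^(2/3)*x/3) + C3*airybi(-2^(1/3)*3^(2/3)*x/3), x)


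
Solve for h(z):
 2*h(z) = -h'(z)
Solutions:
 h(z) = C1*exp(-2*z)


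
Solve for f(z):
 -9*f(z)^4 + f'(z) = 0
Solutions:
 f(z) = (-1/(C1 + 27*z))^(1/3)
 f(z) = (-1/(C1 + 9*z))^(1/3)*(-3^(2/3) - 3*3^(1/6)*I)/6
 f(z) = (-1/(C1 + 9*z))^(1/3)*(-3^(2/3) + 3*3^(1/6)*I)/6


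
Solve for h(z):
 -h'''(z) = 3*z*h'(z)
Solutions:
 h(z) = C1 + Integral(C2*airyai(-3^(1/3)*z) + C3*airybi(-3^(1/3)*z), z)


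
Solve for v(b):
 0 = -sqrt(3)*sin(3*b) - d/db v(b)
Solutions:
 v(b) = C1 + sqrt(3)*cos(3*b)/3


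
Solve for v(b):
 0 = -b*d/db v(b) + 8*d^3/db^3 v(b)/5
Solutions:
 v(b) = C1 + Integral(C2*airyai(5^(1/3)*b/2) + C3*airybi(5^(1/3)*b/2), b)


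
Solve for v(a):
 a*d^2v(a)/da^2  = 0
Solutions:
 v(a) = C1 + C2*a


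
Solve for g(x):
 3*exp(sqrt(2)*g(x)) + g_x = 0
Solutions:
 g(x) = sqrt(2)*(2*log(1/(C1 + 3*x)) - log(2))/4


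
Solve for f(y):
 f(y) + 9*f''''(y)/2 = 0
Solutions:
 f(y) = (C1*sin(2^(3/4)*sqrt(3)*y/6) + C2*cos(2^(3/4)*sqrt(3)*y/6))*exp(-2^(3/4)*sqrt(3)*y/6) + (C3*sin(2^(3/4)*sqrt(3)*y/6) + C4*cos(2^(3/4)*sqrt(3)*y/6))*exp(2^(3/4)*sqrt(3)*y/6)


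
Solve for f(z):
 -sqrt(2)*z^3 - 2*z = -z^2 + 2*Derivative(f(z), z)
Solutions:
 f(z) = C1 - sqrt(2)*z^4/8 + z^3/6 - z^2/2


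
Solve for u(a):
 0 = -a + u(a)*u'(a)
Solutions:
 u(a) = -sqrt(C1 + a^2)
 u(a) = sqrt(C1 + a^2)


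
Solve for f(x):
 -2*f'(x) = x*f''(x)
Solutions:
 f(x) = C1 + C2/x


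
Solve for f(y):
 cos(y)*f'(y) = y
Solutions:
 f(y) = C1 + Integral(y/cos(y), y)


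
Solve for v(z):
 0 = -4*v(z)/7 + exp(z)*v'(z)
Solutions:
 v(z) = C1*exp(-4*exp(-z)/7)


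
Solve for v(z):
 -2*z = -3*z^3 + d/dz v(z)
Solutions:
 v(z) = C1 + 3*z^4/4 - z^2


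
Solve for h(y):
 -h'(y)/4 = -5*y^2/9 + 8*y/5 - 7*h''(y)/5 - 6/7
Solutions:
 h(y) = C1 + C2*exp(5*y/28) + 20*y^3/27 + 416*y^2/45 + 168472*y/1575


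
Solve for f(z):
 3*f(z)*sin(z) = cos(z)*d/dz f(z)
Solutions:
 f(z) = C1/cos(z)^3


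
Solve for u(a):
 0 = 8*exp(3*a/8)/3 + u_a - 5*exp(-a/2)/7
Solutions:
 u(a) = C1 - 64*exp(3*a/8)/9 - 10*exp(-a/2)/7


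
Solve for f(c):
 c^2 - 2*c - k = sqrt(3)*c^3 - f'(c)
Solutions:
 f(c) = C1 + sqrt(3)*c^4/4 - c^3/3 + c^2 + c*k


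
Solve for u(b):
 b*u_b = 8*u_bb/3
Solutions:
 u(b) = C1 + C2*erfi(sqrt(3)*b/4)


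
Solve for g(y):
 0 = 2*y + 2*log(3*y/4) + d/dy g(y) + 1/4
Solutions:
 g(y) = C1 - y^2 - 2*y*log(y) + y*log(16/9) + 7*y/4


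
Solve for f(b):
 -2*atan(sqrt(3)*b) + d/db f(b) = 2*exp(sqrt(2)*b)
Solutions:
 f(b) = C1 + 2*b*atan(sqrt(3)*b) + sqrt(2)*exp(sqrt(2)*b) - sqrt(3)*log(3*b^2 + 1)/3


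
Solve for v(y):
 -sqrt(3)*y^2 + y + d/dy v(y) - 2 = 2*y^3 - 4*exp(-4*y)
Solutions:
 v(y) = C1 + y^4/2 + sqrt(3)*y^3/3 - y^2/2 + 2*y + exp(-4*y)


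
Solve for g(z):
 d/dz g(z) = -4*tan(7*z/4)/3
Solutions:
 g(z) = C1 + 16*log(cos(7*z/4))/21


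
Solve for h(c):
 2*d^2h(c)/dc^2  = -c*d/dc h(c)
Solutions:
 h(c) = C1 + C2*erf(c/2)


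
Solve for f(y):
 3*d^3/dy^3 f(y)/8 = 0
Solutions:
 f(y) = C1 + C2*y + C3*y^2


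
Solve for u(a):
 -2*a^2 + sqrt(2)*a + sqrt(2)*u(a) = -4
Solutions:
 u(a) = sqrt(2)*a^2 - a - 2*sqrt(2)


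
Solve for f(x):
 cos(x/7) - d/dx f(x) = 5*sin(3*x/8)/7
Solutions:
 f(x) = C1 + 7*sin(x/7) + 40*cos(3*x/8)/21


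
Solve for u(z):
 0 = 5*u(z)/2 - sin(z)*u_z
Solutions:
 u(z) = C1*(cos(z) - 1)^(5/4)/(cos(z) + 1)^(5/4)


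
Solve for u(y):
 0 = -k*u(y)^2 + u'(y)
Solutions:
 u(y) = -1/(C1 + k*y)


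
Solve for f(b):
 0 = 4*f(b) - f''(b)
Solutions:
 f(b) = C1*exp(-2*b) + C2*exp(2*b)


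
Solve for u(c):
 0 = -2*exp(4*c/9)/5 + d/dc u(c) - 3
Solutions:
 u(c) = C1 + 3*c + 9*exp(4*c/9)/10


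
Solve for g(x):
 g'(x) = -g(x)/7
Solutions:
 g(x) = C1*exp(-x/7)


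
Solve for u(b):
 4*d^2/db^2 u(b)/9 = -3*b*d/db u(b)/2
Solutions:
 u(b) = C1 + C2*erf(3*sqrt(3)*b/4)


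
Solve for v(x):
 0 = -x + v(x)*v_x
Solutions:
 v(x) = -sqrt(C1 + x^2)
 v(x) = sqrt(C1 + x^2)


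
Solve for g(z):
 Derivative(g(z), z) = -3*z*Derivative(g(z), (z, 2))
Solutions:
 g(z) = C1 + C2*z^(2/3)


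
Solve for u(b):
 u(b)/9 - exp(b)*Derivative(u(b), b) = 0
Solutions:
 u(b) = C1*exp(-exp(-b)/9)


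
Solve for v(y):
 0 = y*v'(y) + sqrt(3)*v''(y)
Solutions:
 v(y) = C1 + C2*erf(sqrt(2)*3^(3/4)*y/6)


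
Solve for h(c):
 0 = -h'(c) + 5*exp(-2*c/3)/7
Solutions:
 h(c) = C1 - 15*exp(-2*c/3)/14


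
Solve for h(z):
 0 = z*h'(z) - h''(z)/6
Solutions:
 h(z) = C1 + C2*erfi(sqrt(3)*z)


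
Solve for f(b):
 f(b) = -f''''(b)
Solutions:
 f(b) = (C1*sin(sqrt(2)*b/2) + C2*cos(sqrt(2)*b/2))*exp(-sqrt(2)*b/2) + (C3*sin(sqrt(2)*b/2) + C4*cos(sqrt(2)*b/2))*exp(sqrt(2)*b/2)


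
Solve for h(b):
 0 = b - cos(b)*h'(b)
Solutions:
 h(b) = C1 + Integral(b/cos(b), b)


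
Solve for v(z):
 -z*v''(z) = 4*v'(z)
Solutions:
 v(z) = C1 + C2/z^3


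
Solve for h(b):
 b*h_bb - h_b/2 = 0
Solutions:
 h(b) = C1 + C2*b^(3/2)


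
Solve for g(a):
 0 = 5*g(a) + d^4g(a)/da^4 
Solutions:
 g(a) = (C1*sin(sqrt(2)*5^(1/4)*a/2) + C2*cos(sqrt(2)*5^(1/4)*a/2))*exp(-sqrt(2)*5^(1/4)*a/2) + (C3*sin(sqrt(2)*5^(1/4)*a/2) + C4*cos(sqrt(2)*5^(1/4)*a/2))*exp(sqrt(2)*5^(1/4)*a/2)


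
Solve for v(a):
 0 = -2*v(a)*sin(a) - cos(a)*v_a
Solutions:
 v(a) = C1*cos(a)^2


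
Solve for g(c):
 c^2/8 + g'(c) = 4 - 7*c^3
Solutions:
 g(c) = C1 - 7*c^4/4 - c^3/24 + 4*c


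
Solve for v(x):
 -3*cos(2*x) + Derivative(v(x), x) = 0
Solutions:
 v(x) = C1 + 3*sin(2*x)/2


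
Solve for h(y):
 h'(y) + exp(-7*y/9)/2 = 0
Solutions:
 h(y) = C1 + 9*exp(-7*y/9)/14


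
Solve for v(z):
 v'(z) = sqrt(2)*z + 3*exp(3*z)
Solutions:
 v(z) = C1 + sqrt(2)*z^2/2 + exp(3*z)


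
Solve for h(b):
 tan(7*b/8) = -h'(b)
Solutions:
 h(b) = C1 + 8*log(cos(7*b/8))/7


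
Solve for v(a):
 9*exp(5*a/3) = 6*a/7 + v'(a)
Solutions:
 v(a) = C1 - 3*a^2/7 + 27*exp(5*a/3)/5


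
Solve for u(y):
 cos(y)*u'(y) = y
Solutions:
 u(y) = C1 + Integral(y/cos(y), y)


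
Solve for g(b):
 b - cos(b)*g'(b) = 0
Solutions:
 g(b) = C1 + Integral(b/cos(b), b)


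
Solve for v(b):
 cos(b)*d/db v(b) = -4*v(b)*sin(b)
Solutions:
 v(b) = C1*cos(b)^4


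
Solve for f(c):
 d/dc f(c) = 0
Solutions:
 f(c) = C1


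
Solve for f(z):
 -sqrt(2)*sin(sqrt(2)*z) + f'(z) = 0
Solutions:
 f(z) = C1 - cos(sqrt(2)*z)


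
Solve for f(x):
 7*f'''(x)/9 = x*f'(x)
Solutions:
 f(x) = C1 + Integral(C2*airyai(21^(2/3)*x/7) + C3*airybi(21^(2/3)*x/7), x)


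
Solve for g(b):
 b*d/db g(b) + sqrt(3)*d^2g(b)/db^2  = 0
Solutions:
 g(b) = C1 + C2*erf(sqrt(2)*3^(3/4)*b/6)


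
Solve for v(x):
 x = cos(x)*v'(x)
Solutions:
 v(x) = C1 + Integral(x/cos(x), x)


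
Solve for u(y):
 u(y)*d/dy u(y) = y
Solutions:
 u(y) = -sqrt(C1 + y^2)
 u(y) = sqrt(C1 + y^2)


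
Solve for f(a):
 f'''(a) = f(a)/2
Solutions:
 f(a) = C3*exp(2^(2/3)*a/2) + (C1*sin(2^(2/3)*sqrt(3)*a/4) + C2*cos(2^(2/3)*sqrt(3)*a/4))*exp(-2^(2/3)*a/4)


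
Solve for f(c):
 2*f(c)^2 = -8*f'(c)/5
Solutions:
 f(c) = 4/(C1 + 5*c)


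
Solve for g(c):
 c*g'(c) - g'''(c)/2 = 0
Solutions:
 g(c) = C1 + Integral(C2*airyai(2^(1/3)*c) + C3*airybi(2^(1/3)*c), c)


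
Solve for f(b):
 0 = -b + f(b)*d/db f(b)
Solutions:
 f(b) = -sqrt(C1 + b^2)
 f(b) = sqrt(C1 + b^2)


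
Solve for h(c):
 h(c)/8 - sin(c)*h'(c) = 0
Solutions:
 h(c) = C1*(cos(c) - 1)^(1/16)/(cos(c) + 1)^(1/16)


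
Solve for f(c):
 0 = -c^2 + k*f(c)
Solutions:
 f(c) = c^2/k


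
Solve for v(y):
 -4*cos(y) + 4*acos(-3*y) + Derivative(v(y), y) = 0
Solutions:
 v(y) = C1 - 4*y*acos(-3*y) - 4*sqrt(1 - 9*y^2)/3 + 4*sin(y)


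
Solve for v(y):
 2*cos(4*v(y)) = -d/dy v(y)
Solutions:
 v(y) = -asin((C1 + exp(16*y))/(C1 - exp(16*y)))/4 + pi/4
 v(y) = asin((C1 + exp(16*y))/(C1 - exp(16*y)))/4


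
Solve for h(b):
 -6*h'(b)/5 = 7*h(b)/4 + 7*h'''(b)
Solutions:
 h(b) = C1*exp(-35^(1/3)*b*(-(1225 + sqrt(1518545))^(1/3) + 8*35^(1/3)/(1225 + sqrt(1518545))^(1/3))/140)*sin(sqrt(3)*35^(1/3)*b*(8*35^(1/3)/(1225 + sqrt(1518545))^(1/3) + (1225 + sqrt(1518545))^(1/3))/140) + C2*exp(-35^(1/3)*b*(-(1225 + sqrt(1518545))^(1/3) + 8*35^(1/3)/(1225 + sqrt(1518545))^(1/3))/140)*cos(sqrt(3)*35^(1/3)*b*(8*35^(1/3)/(1225 + sqrt(1518545))^(1/3) + (1225 + sqrt(1518545))^(1/3))/140) + C3*exp(35^(1/3)*b*(-(1225 + sqrt(1518545))^(1/3) + 8*35^(1/3)/(1225 + sqrt(1518545))^(1/3))/70)


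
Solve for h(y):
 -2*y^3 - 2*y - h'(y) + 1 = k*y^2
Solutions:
 h(y) = C1 - k*y^3/3 - y^4/2 - y^2 + y


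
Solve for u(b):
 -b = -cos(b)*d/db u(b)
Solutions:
 u(b) = C1 + Integral(b/cos(b), b)


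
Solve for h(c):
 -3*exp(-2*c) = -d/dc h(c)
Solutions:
 h(c) = C1 - 3*exp(-2*c)/2


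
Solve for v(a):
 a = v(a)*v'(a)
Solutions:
 v(a) = -sqrt(C1 + a^2)
 v(a) = sqrt(C1 + a^2)


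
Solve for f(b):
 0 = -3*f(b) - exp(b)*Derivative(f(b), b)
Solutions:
 f(b) = C1*exp(3*exp(-b))


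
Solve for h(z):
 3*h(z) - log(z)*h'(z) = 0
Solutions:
 h(z) = C1*exp(3*li(z))


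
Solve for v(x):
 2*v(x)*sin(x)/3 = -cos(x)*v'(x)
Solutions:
 v(x) = C1*cos(x)^(2/3)


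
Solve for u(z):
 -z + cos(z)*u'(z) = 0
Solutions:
 u(z) = C1 + Integral(z/cos(z), z)


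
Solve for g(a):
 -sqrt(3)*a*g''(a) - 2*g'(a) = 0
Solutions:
 g(a) = C1 + C2*a^(1 - 2*sqrt(3)/3)


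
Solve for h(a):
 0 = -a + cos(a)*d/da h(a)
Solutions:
 h(a) = C1 + Integral(a/cos(a), a)


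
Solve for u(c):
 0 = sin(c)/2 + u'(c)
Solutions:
 u(c) = C1 + cos(c)/2


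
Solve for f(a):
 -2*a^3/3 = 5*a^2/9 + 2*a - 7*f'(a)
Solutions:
 f(a) = C1 + a^4/42 + 5*a^3/189 + a^2/7


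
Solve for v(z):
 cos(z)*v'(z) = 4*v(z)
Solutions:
 v(z) = C1*(sin(z)^2 + 2*sin(z) + 1)/(sin(z)^2 - 2*sin(z) + 1)


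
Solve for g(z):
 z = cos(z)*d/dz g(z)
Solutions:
 g(z) = C1 + Integral(z/cos(z), z)


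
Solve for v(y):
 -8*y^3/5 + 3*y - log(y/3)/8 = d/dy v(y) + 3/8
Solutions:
 v(y) = C1 - 2*y^4/5 + 3*y^2/2 - y*log(y)/8 - y/4 + y*log(3)/8


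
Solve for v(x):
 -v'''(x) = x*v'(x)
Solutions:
 v(x) = C1 + Integral(C2*airyai(-x) + C3*airybi(-x), x)


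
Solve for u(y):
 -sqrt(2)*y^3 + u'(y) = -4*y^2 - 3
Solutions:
 u(y) = C1 + sqrt(2)*y^4/4 - 4*y^3/3 - 3*y


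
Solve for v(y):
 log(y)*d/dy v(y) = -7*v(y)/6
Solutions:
 v(y) = C1*exp(-7*li(y)/6)


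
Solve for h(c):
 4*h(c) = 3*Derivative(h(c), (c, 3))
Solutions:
 h(c) = C3*exp(6^(2/3)*c/3) + (C1*sin(2^(2/3)*3^(1/6)*c/2) + C2*cos(2^(2/3)*3^(1/6)*c/2))*exp(-6^(2/3)*c/6)


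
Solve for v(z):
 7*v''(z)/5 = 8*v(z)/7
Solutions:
 v(z) = C1*exp(-2*sqrt(10)*z/7) + C2*exp(2*sqrt(10)*z/7)


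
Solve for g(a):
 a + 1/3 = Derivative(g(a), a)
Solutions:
 g(a) = C1 + a^2/2 + a/3


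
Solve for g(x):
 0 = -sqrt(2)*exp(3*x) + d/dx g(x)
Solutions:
 g(x) = C1 + sqrt(2)*exp(3*x)/3


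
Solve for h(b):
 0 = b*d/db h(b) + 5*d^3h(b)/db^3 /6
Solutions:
 h(b) = C1 + Integral(C2*airyai(-5^(2/3)*6^(1/3)*b/5) + C3*airybi(-5^(2/3)*6^(1/3)*b/5), b)


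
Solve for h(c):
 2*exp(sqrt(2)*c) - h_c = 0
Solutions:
 h(c) = C1 + sqrt(2)*exp(sqrt(2)*c)


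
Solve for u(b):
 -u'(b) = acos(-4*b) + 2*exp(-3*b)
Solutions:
 u(b) = C1 - b*acos(-4*b) - sqrt(1 - 16*b^2)/4 + 2*exp(-3*b)/3


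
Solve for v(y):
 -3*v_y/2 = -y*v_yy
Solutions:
 v(y) = C1 + C2*y^(5/2)


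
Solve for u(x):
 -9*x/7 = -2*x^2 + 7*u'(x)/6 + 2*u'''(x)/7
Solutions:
 u(x) = C1 + C2*sin(7*sqrt(3)*x/6) + C3*cos(7*sqrt(3)*x/6) + 4*x^3/7 - 27*x^2/49 - 288*x/343


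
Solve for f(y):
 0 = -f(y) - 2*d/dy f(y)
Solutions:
 f(y) = C1*exp(-y/2)


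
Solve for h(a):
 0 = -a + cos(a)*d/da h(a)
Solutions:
 h(a) = C1 + Integral(a/cos(a), a)


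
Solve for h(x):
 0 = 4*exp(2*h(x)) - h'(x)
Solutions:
 h(x) = log(-sqrt(-1/(C1 + 4*x))) - log(2)/2
 h(x) = log(-1/(C1 + 4*x))/2 - log(2)/2


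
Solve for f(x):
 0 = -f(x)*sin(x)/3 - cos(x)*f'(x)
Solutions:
 f(x) = C1*cos(x)^(1/3)


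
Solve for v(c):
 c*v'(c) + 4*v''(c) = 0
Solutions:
 v(c) = C1 + C2*erf(sqrt(2)*c/4)


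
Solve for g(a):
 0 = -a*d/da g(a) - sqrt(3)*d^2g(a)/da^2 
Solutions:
 g(a) = C1 + C2*erf(sqrt(2)*3^(3/4)*a/6)


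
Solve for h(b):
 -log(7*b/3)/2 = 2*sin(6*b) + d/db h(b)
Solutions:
 h(b) = C1 - b*log(b)/2 - b*log(7) + b/2 + b*log(21)/2 + cos(6*b)/3


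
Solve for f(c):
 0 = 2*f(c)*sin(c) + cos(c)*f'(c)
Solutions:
 f(c) = C1*cos(c)^2


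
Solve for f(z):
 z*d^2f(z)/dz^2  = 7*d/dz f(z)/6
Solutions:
 f(z) = C1 + C2*z^(13/6)


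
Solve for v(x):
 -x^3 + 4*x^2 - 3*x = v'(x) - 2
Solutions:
 v(x) = C1 - x^4/4 + 4*x^3/3 - 3*x^2/2 + 2*x


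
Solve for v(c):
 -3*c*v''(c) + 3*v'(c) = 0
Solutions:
 v(c) = C1 + C2*c^2


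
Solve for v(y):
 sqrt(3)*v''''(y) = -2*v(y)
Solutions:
 v(y) = (C1*sin(2^(3/4)*3^(7/8)*y/6) + C2*cos(2^(3/4)*3^(7/8)*y/6))*exp(-2^(3/4)*3^(7/8)*y/6) + (C3*sin(2^(3/4)*3^(7/8)*y/6) + C4*cos(2^(3/4)*3^(7/8)*y/6))*exp(2^(3/4)*3^(7/8)*y/6)


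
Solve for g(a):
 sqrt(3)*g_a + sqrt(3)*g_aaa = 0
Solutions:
 g(a) = C1 + C2*sin(a) + C3*cos(a)


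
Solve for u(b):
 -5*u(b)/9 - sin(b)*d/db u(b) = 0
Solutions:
 u(b) = C1*(cos(b) + 1)^(5/18)/(cos(b) - 1)^(5/18)


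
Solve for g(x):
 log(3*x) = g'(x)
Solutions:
 g(x) = C1 + x*log(x) - x + x*log(3)


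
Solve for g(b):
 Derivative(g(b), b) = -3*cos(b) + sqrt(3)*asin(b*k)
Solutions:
 g(b) = C1 + sqrt(3)*Piecewise((b*asin(b*k) + sqrt(-b^2*k^2 + 1)/k, Ne(k, 0)), (0, True)) - 3*sin(b)


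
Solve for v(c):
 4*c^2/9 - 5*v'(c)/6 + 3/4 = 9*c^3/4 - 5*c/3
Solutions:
 v(c) = C1 - 27*c^4/40 + 8*c^3/45 + c^2 + 9*c/10


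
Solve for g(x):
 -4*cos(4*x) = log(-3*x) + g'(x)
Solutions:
 g(x) = C1 - x*log(-x) - x*log(3) + x - sin(4*x)


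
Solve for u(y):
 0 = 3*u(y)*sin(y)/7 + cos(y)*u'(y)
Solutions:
 u(y) = C1*cos(y)^(3/7)


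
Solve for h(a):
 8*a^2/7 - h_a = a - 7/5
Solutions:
 h(a) = C1 + 8*a^3/21 - a^2/2 + 7*a/5


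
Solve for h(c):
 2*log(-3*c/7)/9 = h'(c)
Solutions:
 h(c) = C1 + 2*c*log(-c)/9 + 2*c*(-log(7) - 1 + log(3))/9


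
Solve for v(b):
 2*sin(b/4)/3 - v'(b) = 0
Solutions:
 v(b) = C1 - 8*cos(b/4)/3


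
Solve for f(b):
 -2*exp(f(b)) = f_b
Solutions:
 f(b) = log(1/(C1 + 2*b))


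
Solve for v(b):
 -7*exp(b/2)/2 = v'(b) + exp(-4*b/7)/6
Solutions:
 v(b) = C1 - 7*exp(b/2) + 7*exp(-4*b/7)/24


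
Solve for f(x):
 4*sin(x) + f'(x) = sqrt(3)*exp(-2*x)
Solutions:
 f(x) = C1 + 4*cos(x) - sqrt(3)*exp(-2*x)/2


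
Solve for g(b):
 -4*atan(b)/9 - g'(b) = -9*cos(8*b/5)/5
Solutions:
 g(b) = C1 - 4*b*atan(b)/9 + 2*log(b^2 + 1)/9 + 9*sin(8*b/5)/8


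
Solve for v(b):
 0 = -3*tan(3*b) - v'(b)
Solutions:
 v(b) = C1 + log(cos(3*b))


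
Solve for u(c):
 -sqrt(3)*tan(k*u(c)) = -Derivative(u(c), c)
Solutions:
 u(c) = Piecewise((-asin(exp(C1*k + sqrt(3)*c*k))/k + pi/k, Ne(k, 0)), (nan, True))
 u(c) = Piecewise((asin(exp(C1*k + sqrt(3)*c*k))/k, Ne(k, 0)), (nan, True))


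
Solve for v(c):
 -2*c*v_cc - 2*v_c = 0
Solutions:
 v(c) = C1 + C2*log(c)


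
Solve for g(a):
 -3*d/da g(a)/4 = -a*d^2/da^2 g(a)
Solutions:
 g(a) = C1 + C2*a^(7/4)


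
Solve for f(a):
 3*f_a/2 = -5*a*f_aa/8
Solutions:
 f(a) = C1 + C2/a^(7/5)


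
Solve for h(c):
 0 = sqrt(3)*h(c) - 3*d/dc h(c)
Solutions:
 h(c) = C1*exp(sqrt(3)*c/3)


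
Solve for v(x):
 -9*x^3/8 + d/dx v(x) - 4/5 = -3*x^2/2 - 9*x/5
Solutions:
 v(x) = C1 + 9*x^4/32 - x^3/2 - 9*x^2/10 + 4*x/5


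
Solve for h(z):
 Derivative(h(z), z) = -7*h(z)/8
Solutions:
 h(z) = C1*exp(-7*z/8)


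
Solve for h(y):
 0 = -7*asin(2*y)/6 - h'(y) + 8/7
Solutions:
 h(y) = C1 - 7*y*asin(2*y)/6 + 8*y/7 - 7*sqrt(1 - 4*y^2)/12


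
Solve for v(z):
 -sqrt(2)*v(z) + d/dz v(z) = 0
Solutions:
 v(z) = C1*exp(sqrt(2)*z)


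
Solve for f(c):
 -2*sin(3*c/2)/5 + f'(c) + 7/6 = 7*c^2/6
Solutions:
 f(c) = C1 + 7*c^3/18 - 7*c/6 - 4*cos(3*c/2)/15


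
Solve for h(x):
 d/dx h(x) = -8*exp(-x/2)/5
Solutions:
 h(x) = C1 + 16*exp(-x/2)/5


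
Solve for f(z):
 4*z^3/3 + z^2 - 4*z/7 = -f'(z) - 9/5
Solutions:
 f(z) = C1 - z^4/3 - z^3/3 + 2*z^2/7 - 9*z/5


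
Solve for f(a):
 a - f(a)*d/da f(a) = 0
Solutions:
 f(a) = -sqrt(C1 + a^2)
 f(a) = sqrt(C1 + a^2)


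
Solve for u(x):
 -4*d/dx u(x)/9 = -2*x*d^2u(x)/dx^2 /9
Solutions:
 u(x) = C1 + C2*x^3


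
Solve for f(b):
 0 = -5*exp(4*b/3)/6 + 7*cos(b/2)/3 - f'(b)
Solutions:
 f(b) = C1 - 5*exp(4*b/3)/8 + 14*sin(b/2)/3


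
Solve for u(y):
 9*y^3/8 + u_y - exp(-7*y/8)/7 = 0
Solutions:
 u(y) = C1 - 9*y^4/32 - 8*exp(-7*y/8)/49


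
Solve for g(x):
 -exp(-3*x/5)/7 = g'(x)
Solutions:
 g(x) = C1 + 5*exp(-3*x/5)/21


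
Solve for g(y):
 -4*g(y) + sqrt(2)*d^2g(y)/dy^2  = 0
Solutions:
 g(y) = C1*exp(-2^(3/4)*y) + C2*exp(2^(3/4)*y)


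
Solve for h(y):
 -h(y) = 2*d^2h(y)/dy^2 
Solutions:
 h(y) = C1*sin(sqrt(2)*y/2) + C2*cos(sqrt(2)*y/2)


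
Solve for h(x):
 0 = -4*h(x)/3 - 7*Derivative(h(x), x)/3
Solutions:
 h(x) = C1*exp(-4*x/7)


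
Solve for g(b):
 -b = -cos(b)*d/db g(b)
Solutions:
 g(b) = C1 + Integral(b/cos(b), b)


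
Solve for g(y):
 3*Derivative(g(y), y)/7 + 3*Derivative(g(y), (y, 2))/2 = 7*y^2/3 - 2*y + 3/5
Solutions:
 g(y) = C1 + C2*exp(-2*y/7) + 49*y^3/27 - 385*y^2/18 + 13601*y/90


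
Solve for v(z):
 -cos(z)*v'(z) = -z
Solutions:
 v(z) = C1 + Integral(z/cos(z), z)


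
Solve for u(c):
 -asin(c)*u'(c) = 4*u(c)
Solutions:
 u(c) = C1*exp(-4*Integral(1/asin(c), c))


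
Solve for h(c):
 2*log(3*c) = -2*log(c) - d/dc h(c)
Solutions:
 h(c) = C1 - 4*c*log(c) - c*log(9) + 4*c


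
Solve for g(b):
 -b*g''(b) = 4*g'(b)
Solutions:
 g(b) = C1 + C2/b^3


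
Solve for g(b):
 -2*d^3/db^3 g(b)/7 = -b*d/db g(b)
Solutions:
 g(b) = C1 + Integral(C2*airyai(2^(2/3)*7^(1/3)*b/2) + C3*airybi(2^(2/3)*7^(1/3)*b/2), b)


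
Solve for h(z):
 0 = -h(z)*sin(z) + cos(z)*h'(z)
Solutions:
 h(z) = C1/cos(z)


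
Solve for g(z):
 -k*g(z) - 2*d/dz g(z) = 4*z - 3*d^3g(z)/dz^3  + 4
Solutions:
 g(z) = C1*exp(-2^(1/3)*z*(2^(1/3)*(-9*k + sqrt(81*k^2 - 32))^(1/3) + 4/(-9*k + sqrt(81*k^2 - 32))^(1/3))/6) + C2*exp(2^(1/3)*z*(2^(1/3)*(-9*k + sqrt(81*k^2 - 32))^(1/3) - 2^(1/3)*sqrt(3)*I*(-9*k + sqrt(81*k^2 - 32))^(1/3) - 16/((-1 + sqrt(3)*I)*(-9*k + sqrt(81*k^2 - 32))^(1/3)))/12) + C3*exp(2^(1/3)*z*(2^(1/3)*(-9*k + sqrt(81*k^2 - 32))^(1/3) + 2^(1/3)*sqrt(3)*I*(-9*k + sqrt(81*k^2 - 32))^(1/3) + 16/((1 + sqrt(3)*I)*(-9*k + sqrt(81*k^2 - 32))^(1/3)))/12) - 4*z/k - 4/k + 8/k^2


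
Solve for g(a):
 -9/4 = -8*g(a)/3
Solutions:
 g(a) = 27/32


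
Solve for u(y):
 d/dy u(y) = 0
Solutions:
 u(y) = C1


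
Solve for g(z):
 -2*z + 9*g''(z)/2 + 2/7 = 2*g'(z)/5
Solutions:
 g(z) = C1 + C2*exp(4*z/45) - 5*z^2/2 - 1555*z/28


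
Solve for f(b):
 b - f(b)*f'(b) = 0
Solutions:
 f(b) = -sqrt(C1 + b^2)
 f(b) = sqrt(C1 + b^2)


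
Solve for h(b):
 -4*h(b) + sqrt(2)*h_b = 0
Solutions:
 h(b) = C1*exp(2*sqrt(2)*b)


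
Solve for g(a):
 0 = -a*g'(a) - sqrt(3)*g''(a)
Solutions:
 g(a) = C1 + C2*erf(sqrt(2)*3^(3/4)*a/6)


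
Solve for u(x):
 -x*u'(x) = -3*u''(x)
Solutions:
 u(x) = C1 + C2*erfi(sqrt(6)*x/6)


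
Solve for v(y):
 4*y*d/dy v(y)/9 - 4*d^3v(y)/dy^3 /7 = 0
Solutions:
 v(y) = C1 + Integral(C2*airyai(21^(1/3)*y/3) + C3*airybi(21^(1/3)*y/3), y)


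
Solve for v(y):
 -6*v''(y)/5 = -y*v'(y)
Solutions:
 v(y) = C1 + C2*erfi(sqrt(15)*y/6)


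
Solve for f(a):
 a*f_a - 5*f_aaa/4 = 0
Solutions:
 f(a) = C1 + Integral(C2*airyai(10^(2/3)*a/5) + C3*airybi(10^(2/3)*a/5), a)


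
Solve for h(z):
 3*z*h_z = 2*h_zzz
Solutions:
 h(z) = C1 + Integral(C2*airyai(2^(2/3)*3^(1/3)*z/2) + C3*airybi(2^(2/3)*3^(1/3)*z/2), z)


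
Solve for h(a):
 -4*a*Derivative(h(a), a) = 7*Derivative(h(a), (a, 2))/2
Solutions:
 h(a) = C1 + C2*erf(2*sqrt(7)*a/7)


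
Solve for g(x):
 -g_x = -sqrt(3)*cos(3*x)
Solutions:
 g(x) = C1 + sqrt(3)*sin(3*x)/3


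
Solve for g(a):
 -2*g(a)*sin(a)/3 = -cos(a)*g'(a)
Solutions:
 g(a) = C1/cos(a)^(2/3)


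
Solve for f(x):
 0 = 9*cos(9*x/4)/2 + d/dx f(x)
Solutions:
 f(x) = C1 - 2*sin(9*x/4)


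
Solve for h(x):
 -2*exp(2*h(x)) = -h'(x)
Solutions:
 h(x) = log(-sqrt(-1/(C1 + 2*x))) - log(2)/2
 h(x) = log(-1/(C1 + 2*x))/2 - log(2)/2


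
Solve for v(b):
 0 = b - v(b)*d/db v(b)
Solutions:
 v(b) = -sqrt(C1 + b^2)
 v(b) = sqrt(C1 + b^2)


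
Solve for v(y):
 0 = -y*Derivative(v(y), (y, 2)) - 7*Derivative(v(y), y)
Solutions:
 v(y) = C1 + C2/y^6


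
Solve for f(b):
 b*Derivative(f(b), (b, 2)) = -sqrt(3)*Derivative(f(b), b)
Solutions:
 f(b) = C1 + C2*b^(1 - sqrt(3))


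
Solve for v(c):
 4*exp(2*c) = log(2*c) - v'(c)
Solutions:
 v(c) = C1 + c*log(c) + c*(-1 + log(2)) - 2*exp(2*c)


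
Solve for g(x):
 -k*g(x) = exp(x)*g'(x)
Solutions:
 g(x) = C1*exp(k*exp(-x))


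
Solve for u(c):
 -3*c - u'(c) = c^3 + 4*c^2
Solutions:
 u(c) = C1 - c^4/4 - 4*c^3/3 - 3*c^2/2


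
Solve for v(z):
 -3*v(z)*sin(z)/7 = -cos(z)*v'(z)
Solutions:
 v(z) = C1/cos(z)^(3/7)


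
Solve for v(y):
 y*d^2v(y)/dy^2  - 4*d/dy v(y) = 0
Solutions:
 v(y) = C1 + C2*y^5


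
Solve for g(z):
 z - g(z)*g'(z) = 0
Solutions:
 g(z) = -sqrt(C1 + z^2)
 g(z) = sqrt(C1 + z^2)


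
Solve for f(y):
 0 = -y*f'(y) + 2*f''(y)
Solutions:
 f(y) = C1 + C2*erfi(y/2)


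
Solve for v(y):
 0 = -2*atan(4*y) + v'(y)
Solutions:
 v(y) = C1 + 2*y*atan(4*y) - log(16*y^2 + 1)/4


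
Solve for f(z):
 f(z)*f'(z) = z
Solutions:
 f(z) = -sqrt(C1 + z^2)
 f(z) = sqrt(C1 + z^2)


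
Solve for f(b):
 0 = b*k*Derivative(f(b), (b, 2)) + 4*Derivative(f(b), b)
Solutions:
 f(b) = C1 + b^(((re(k) - 4)*re(k) + im(k)^2)/(re(k)^2 + im(k)^2))*(C2*sin(4*log(b)*Abs(im(k))/(re(k)^2 + im(k)^2)) + C3*cos(4*log(b)*im(k)/(re(k)^2 + im(k)^2)))


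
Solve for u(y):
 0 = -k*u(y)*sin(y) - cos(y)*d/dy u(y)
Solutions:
 u(y) = C1*exp(k*log(cos(y)))


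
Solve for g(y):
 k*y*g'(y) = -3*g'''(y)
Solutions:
 g(y) = C1 + Integral(C2*airyai(3^(2/3)*y*(-k)^(1/3)/3) + C3*airybi(3^(2/3)*y*(-k)^(1/3)/3), y)


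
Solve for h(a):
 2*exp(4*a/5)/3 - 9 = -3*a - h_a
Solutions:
 h(a) = C1 - 3*a^2/2 + 9*a - 5*exp(4*a/5)/6


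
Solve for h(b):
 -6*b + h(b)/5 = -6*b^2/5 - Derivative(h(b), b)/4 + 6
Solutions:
 h(b) = C1*exp(-4*b/5) - 6*b^2 + 45*b - 105/4


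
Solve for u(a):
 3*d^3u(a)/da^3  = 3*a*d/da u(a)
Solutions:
 u(a) = C1 + Integral(C2*airyai(a) + C3*airybi(a), a)


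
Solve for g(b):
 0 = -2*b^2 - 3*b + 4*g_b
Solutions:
 g(b) = C1 + b^3/6 + 3*b^2/8


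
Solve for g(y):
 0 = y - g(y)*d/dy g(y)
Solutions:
 g(y) = -sqrt(C1 + y^2)
 g(y) = sqrt(C1 + y^2)


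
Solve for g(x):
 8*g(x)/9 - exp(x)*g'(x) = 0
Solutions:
 g(x) = C1*exp(-8*exp(-x)/9)


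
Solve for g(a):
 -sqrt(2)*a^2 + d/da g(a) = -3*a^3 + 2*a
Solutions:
 g(a) = C1 - 3*a^4/4 + sqrt(2)*a^3/3 + a^2


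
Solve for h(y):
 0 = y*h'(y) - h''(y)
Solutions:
 h(y) = C1 + C2*erfi(sqrt(2)*y/2)


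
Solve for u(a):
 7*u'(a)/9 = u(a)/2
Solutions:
 u(a) = C1*exp(9*a/14)


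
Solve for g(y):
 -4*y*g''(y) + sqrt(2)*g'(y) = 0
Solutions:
 g(y) = C1 + C2*y^(sqrt(2)/4 + 1)


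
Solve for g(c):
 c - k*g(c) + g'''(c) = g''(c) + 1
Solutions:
 g(c) = C1*exp(c*(-(-27*k/2 + sqrt((27*k + 2)^2 - 4)/2 - 1)^(1/3) + 1 - 1/(-27*k/2 + sqrt((27*k + 2)^2 - 4)/2 - 1)^(1/3))/3) + C2*exp(c*((-27*k/2 + sqrt((27*k + 2)^2 - 4)/2 - 1)^(1/3) - sqrt(3)*I*(-27*k/2 + sqrt((27*k + 2)^2 - 4)/2 - 1)^(1/3) + 2 - 4/((-1 + sqrt(3)*I)*(-27*k/2 + sqrt((27*k + 2)^2 - 4)/2 - 1)^(1/3)))/6) + C3*exp(c*((-27*k/2 + sqrt((27*k + 2)^2 - 4)/2 - 1)^(1/3) + sqrt(3)*I*(-27*k/2 + sqrt((27*k + 2)^2 - 4)/2 - 1)^(1/3) + 2 + 4/((1 + sqrt(3)*I)*(-27*k/2 + sqrt((27*k + 2)^2 - 4)/2 - 1)^(1/3)))/6) + c/k - 1/k


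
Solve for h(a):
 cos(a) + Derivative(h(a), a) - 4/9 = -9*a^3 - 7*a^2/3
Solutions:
 h(a) = C1 - 9*a^4/4 - 7*a^3/9 + 4*a/9 - sin(a)


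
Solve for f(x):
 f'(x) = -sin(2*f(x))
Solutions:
 f(x) = pi - acos((-C1 - exp(4*x))/(C1 - exp(4*x)))/2
 f(x) = acos((-C1 - exp(4*x))/(C1 - exp(4*x)))/2


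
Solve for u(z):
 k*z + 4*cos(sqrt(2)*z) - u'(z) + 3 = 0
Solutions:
 u(z) = C1 + k*z^2/2 + 3*z + 2*sqrt(2)*sin(sqrt(2)*z)


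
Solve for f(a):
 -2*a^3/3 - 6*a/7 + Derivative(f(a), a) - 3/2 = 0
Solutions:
 f(a) = C1 + a^4/6 + 3*a^2/7 + 3*a/2


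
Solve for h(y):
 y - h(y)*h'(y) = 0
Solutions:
 h(y) = -sqrt(C1 + y^2)
 h(y) = sqrt(C1 + y^2)


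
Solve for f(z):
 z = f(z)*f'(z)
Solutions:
 f(z) = -sqrt(C1 + z^2)
 f(z) = sqrt(C1 + z^2)


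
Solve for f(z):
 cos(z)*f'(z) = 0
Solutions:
 f(z) = C1


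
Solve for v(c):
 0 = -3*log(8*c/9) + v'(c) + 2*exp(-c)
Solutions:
 v(c) = C1 + 3*c*log(c) + 3*c*(-2*log(3) - 1 + 3*log(2)) + 2*exp(-c)


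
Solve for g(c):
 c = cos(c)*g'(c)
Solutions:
 g(c) = C1 + Integral(c/cos(c), c)


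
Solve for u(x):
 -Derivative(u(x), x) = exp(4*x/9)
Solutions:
 u(x) = C1 - 9*exp(4*x/9)/4


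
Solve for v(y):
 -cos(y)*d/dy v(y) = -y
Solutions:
 v(y) = C1 + Integral(y/cos(y), y)


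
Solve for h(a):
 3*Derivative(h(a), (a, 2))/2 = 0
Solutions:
 h(a) = C1 + C2*a


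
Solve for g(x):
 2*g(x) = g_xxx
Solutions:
 g(x) = C3*exp(2^(1/3)*x) + (C1*sin(2^(1/3)*sqrt(3)*x/2) + C2*cos(2^(1/3)*sqrt(3)*x/2))*exp(-2^(1/3)*x/2)


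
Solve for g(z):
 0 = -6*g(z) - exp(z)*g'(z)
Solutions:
 g(z) = C1*exp(6*exp(-z))


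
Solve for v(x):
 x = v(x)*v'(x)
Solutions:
 v(x) = -sqrt(C1 + x^2)
 v(x) = sqrt(C1 + x^2)


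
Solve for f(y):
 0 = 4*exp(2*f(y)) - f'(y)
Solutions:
 f(y) = log(-sqrt(-1/(C1 + 4*y))) - log(2)/2
 f(y) = log(-1/(C1 + 4*y))/2 - log(2)/2


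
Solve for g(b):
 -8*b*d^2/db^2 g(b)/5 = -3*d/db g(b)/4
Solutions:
 g(b) = C1 + C2*b^(47/32)


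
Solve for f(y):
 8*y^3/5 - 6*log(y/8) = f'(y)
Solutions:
 f(y) = C1 + 2*y^4/5 - 6*y*log(y) + 6*y + y*log(262144)


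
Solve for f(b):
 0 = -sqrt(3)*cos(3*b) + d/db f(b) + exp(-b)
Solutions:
 f(b) = C1 + sqrt(3)*sin(3*b)/3 + exp(-b)


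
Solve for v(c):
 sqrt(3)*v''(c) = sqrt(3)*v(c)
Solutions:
 v(c) = C1*exp(-c) + C2*exp(c)


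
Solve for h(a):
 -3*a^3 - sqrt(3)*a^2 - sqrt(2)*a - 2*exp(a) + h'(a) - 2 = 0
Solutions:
 h(a) = C1 + 3*a^4/4 + sqrt(3)*a^3/3 + sqrt(2)*a^2/2 + 2*a + 2*exp(a)


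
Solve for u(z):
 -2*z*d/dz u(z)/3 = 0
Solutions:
 u(z) = C1


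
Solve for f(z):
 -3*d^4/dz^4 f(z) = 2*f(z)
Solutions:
 f(z) = (C1*sin(6^(3/4)*z/6) + C2*cos(6^(3/4)*z/6))*exp(-6^(3/4)*z/6) + (C3*sin(6^(3/4)*z/6) + C4*cos(6^(3/4)*z/6))*exp(6^(3/4)*z/6)


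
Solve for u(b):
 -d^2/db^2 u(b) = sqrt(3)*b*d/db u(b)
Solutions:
 u(b) = C1 + C2*erf(sqrt(2)*3^(1/4)*b/2)


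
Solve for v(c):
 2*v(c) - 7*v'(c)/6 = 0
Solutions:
 v(c) = C1*exp(12*c/7)


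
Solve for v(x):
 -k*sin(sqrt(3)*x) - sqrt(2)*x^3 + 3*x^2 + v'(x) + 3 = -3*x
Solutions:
 v(x) = C1 - sqrt(3)*k*cos(sqrt(3)*x)/3 + sqrt(2)*x^4/4 - x^3 - 3*x^2/2 - 3*x


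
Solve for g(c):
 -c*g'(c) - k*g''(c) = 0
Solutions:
 g(c) = C1 + C2*sqrt(k)*erf(sqrt(2)*c*sqrt(1/k)/2)


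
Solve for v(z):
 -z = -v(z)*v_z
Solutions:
 v(z) = -sqrt(C1 + z^2)
 v(z) = sqrt(C1 + z^2)


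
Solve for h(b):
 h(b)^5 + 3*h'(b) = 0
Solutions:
 h(b) = -3^(1/4)*(1/(C1 + 4*b))^(1/4)
 h(b) = 3^(1/4)*(1/(C1 + 4*b))^(1/4)
 h(b) = -3^(1/4)*I*(1/(C1 + 4*b))^(1/4)
 h(b) = 3^(1/4)*I*(1/(C1 + 4*b))^(1/4)


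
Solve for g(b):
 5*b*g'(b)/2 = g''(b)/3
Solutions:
 g(b) = C1 + C2*erfi(sqrt(15)*b/2)


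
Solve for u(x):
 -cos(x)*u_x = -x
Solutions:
 u(x) = C1 + Integral(x/cos(x), x)


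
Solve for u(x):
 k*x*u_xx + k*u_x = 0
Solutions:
 u(x) = C1 + C2*log(x)


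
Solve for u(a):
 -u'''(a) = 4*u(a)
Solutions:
 u(a) = C3*exp(-2^(2/3)*a) + (C1*sin(2^(2/3)*sqrt(3)*a/2) + C2*cos(2^(2/3)*sqrt(3)*a/2))*exp(2^(2/3)*a/2)


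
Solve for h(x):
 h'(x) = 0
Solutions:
 h(x) = C1


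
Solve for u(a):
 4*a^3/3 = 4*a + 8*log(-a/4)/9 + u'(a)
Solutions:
 u(a) = C1 + a^4/3 - 2*a^2 - 8*a*log(-a)/9 + 8*a*(1 + 2*log(2))/9


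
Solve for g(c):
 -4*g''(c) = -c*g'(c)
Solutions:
 g(c) = C1 + C2*erfi(sqrt(2)*c/4)


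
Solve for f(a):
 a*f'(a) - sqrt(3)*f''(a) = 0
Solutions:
 f(a) = C1 + C2*erfi(sqrt(2)*3^(3/4)*a/6)


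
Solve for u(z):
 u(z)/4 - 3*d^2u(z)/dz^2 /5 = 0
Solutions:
 u(z) = C1*exp(-sqrt(15)*z/6) + C2*exp(sqrt(15)*z/6)


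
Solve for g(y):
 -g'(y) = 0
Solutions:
 g(y) = C1


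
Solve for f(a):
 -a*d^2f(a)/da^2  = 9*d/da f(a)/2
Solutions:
 f(a) = C1 + C2/a^(7/2)


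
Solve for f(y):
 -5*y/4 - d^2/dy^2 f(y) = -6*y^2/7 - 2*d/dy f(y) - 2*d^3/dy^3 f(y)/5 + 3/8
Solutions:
 f(y) = C1 - y^3/7 + 11*y^2/112 + 16*y/35 + (C2*sin(sqrt(55)*y/4) + C3*cos(sqrt(55)*y/4))*exp(5*y/4)


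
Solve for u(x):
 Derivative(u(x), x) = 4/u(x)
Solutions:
 u(x) = -sqrt(C1 + 8*x)
 u(x) = sqrt(C1 + 8*x)


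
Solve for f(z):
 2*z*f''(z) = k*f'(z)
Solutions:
 f(z) = C1 + z^(re(k)/2 + 1)*(C2*sin(log(z)*Abs(im(k))/2) + C3*cos(log(z)*im(k)/2))


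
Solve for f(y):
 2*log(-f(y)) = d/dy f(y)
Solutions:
 -li(-f(y)) = C1 + 2*y


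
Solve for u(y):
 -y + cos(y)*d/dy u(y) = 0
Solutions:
 u(y) = C1 + Integral(y/cos(y), y)


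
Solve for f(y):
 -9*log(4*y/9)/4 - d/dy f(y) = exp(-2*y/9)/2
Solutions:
 f(y) = C1 - 9*y*log(y)/4 + 9*y*(-2*log(2) + 1 + 2*log(3))/4 + 9*exp(-2*y/9)/4


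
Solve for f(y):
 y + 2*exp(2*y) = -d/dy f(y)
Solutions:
 f(y) = C1 - y^2/2 - exp(2*y)


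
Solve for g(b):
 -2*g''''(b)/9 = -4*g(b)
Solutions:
 g(b) = C1*exp(-2^(1/4)*sqrt(3)*b) + C2*exp(2^(1/4)*sqrt(3)*b) + C3*sin(2^(1/4)*sqrt(3)*b) + C4*cos(2^(1/4)*sqrt(3)*b)


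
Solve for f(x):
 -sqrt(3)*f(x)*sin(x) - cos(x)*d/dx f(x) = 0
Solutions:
 f(x) = C1*cos(x)^(sqrt(3))


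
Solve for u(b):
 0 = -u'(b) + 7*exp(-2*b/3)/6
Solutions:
 u(b) = C1 - 7*exp(-2*b/3)/4


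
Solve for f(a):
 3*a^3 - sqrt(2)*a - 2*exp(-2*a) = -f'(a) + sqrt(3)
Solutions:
 f(a) = C1 - 3*a^4/4 + sqrt(2)*a^2/2 + sqrt(3)*a - exp(-2*a)


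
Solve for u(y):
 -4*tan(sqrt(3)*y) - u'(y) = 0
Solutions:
 u(y) = C1 + 4*sqrt(3)*log(cos(sqrt(3)*y))/3


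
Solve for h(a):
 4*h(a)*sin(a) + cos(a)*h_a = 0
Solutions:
 h(a) = C1*cos(a)^4


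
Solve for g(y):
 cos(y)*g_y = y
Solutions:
 g(y) = C1 + Integral(y/cos(y), y)


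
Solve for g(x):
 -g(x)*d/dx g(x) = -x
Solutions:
 g(x) = -sqrt(C1 + x^2)
 g(x) = sqrt(C1 + x^2)


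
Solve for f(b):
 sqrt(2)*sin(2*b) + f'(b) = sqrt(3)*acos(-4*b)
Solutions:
 f(b) = C1 + sqrt(3)*(b*acos(-4*b) + sqrt(1 - 16*b^2)/4) + sqrt(2)*cos(2*b)/2


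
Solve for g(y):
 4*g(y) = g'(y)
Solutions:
 g(y) = C1*exp(4*y)


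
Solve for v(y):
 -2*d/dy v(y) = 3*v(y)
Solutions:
 v(y) = C1*exp(-3*y/2)


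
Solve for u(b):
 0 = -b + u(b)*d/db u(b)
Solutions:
 u(b) = -sqrt(C1 + b^2)
 u(b) = sqrt(C1 + b^2)


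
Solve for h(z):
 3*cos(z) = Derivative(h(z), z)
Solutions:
 h(z) = C1 + 3*sin(z)


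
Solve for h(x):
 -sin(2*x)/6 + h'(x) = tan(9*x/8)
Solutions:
 h(x) = C1 - 8*log(cos(9*x/8))/9 - cos(2*x)/12


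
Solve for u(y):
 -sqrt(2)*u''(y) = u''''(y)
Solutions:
 u(y) = C1 + C2*y + C3*sin(2^(1/4)*y) + C4*cos(2^(1/4)*y)


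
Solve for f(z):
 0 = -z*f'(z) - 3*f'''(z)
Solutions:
 f(z) = C1 + Integral(C2*airyai(-3^(2/3)*z/3) + C3*airybi(-3^(2/3)*z/3), z)


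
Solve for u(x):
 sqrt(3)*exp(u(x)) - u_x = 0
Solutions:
 u(x) = log(-1/(C1 + sqrt(3)*x))


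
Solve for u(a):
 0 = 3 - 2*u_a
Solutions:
 u(a) = C1 + 3*a/2


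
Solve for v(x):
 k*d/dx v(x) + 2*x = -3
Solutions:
 v(x) = C1 - x^2/k - 3*x/k


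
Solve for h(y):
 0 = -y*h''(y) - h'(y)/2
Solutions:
 h(y) = C1 + C2*sqrt(y)


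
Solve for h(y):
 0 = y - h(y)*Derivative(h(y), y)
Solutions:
 h(y) = -sqrt(C1 + y^2)
 h(y) = sqrt(C1 + y^2)


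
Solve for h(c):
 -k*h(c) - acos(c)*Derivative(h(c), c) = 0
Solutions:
 h(c) = C1*exp(-k*Integral(1/acos(c), c))


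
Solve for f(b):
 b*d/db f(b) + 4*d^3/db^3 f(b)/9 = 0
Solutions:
 f(b) = C1 + Integral(C2*airyai(-2^(1/3)*3^(2/3)*b/2) + C3*airybi(-2^(1/3)*3^(2/3)*b/2), b)


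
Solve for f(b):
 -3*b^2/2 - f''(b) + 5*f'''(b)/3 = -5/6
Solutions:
 f(b) = C1 + C2*b + C3*exp(3*b/5) - b^4/8 - 5*b^3/6 - 15*b^2/4
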